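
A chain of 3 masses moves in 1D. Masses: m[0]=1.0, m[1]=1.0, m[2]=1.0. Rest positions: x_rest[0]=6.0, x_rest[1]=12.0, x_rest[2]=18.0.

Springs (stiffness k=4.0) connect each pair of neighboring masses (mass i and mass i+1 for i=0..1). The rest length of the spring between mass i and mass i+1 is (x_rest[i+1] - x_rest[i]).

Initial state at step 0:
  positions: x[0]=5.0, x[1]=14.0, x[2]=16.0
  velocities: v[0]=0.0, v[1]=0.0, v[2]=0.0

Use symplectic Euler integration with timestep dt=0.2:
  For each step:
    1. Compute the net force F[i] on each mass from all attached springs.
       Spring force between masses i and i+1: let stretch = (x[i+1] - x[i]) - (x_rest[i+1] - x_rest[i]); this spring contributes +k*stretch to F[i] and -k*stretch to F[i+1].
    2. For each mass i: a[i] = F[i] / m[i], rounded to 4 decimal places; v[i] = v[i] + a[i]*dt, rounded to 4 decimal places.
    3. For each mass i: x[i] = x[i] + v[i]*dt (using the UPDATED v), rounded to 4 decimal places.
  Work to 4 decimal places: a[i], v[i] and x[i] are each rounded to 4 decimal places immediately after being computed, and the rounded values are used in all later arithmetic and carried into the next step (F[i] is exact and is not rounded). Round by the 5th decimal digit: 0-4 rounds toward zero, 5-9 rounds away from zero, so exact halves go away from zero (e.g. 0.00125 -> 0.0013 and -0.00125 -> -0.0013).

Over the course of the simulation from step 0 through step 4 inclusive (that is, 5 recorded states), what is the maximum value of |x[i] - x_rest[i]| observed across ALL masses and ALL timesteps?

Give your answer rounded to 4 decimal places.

Answer: 2.8184

Derivation:
Step 0: x=[5.0000 14.0000 16.0000] v=[0.0000 0.0000 0.0000]
Step 1: x=[5.4800 12.8800 16.6400] v=[2.4000 -5.6000 3.2000]
Step 2: x=[6.1840 11.1776 17.6384] v=[3.5200 -8.5120 4.9920]
Step 3: x=[6.7270 9.7100 18.5631] v=[2.7149 -7.3382 4.6234]
Step 4: x=[6.7873 9.1816 19.0313] v=[0.3013 -2.6421 2.3409]
Max displacement = 2.8184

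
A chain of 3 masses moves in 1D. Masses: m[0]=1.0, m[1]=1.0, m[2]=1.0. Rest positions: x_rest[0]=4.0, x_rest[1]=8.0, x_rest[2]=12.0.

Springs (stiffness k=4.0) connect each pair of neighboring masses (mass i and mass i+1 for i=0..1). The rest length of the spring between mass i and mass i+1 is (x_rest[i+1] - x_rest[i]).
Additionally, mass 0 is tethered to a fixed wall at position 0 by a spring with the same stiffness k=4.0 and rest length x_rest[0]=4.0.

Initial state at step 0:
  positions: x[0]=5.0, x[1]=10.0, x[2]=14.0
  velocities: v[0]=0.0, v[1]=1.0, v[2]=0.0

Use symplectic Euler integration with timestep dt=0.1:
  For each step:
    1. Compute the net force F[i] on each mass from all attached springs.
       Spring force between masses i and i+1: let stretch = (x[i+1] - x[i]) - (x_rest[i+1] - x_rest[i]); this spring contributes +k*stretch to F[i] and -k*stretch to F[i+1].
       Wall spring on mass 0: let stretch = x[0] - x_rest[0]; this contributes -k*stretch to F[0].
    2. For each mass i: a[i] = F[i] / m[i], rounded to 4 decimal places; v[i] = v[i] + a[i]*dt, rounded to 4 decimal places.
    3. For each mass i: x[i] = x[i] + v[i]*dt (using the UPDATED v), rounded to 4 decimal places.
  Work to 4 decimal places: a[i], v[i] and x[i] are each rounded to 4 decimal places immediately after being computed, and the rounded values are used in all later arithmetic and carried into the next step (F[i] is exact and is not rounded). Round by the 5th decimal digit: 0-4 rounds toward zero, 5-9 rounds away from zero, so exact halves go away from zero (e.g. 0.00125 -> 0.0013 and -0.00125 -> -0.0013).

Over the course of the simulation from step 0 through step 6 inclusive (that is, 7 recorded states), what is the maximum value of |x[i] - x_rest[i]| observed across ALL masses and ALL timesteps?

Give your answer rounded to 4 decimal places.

Step 0: x=[5.0000 10.0000 14.0000] v=[0.0000 1.0000 0.0000]
Step 1: x=[5.0000 10.0600 14.0000] v=[0.0000 0.6000 0.0000]
Step 2: x=[5.0024 10.0752 14.0024] v=[0.0240 0.1520 0.0240]
Step 3: x=[5.0076 10.0446 14.0077] v=[0.0522 -0.3062 0.0531]
Step 4: x=[5.0140 9.9710 14.0145] v=[0.0640 -0.7358 0.0679]
Step 5: x=[5.0181 9.8609 14.0196] v=[0.0412 -1.1012 0.0505]
Step 6: x=[5.0152 9.7234 14.0183] v=[-0.0289 -1.3748 -0.0130]
Max displacement = 2.0752

Answer: 2.0752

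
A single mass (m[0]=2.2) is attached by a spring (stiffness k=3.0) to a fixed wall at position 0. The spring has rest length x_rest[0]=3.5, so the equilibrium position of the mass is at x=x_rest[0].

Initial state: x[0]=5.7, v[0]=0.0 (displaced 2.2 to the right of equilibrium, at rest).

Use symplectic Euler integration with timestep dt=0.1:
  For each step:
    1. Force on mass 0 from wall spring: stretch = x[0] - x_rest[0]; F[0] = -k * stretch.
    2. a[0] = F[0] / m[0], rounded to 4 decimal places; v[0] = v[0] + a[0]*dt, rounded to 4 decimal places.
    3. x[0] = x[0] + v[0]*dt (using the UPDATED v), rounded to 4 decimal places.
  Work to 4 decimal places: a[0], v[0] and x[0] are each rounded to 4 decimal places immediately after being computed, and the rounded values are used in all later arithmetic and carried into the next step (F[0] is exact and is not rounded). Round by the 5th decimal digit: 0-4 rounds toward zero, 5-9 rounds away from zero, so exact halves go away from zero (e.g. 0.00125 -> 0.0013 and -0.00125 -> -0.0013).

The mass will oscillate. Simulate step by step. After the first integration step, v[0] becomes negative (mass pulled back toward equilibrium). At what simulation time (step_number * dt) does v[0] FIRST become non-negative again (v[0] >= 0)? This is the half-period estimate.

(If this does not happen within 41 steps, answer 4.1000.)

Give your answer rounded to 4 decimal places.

Answer: 2.7000

Derivation:
Step 0: x=[5.7000] v=[0.0000]
Step 1: x=[5.6700] v=[-0.3000]
Step 2: x=[5.6104] v=[-0.5959]
Step 3: x=[5.5220] v=[-0.8837]
Step 4: x=[5.4061] v=[-1.1594]
Step 5: x=[5.2642] v=[-1.4193]
Step 6: x=[5.0982] v=[-1.6599]
Step 7: x=[4.9104] v=[-1.8778]
Step 8: x=[4.7034] v=[-2.0701]
Step 9: x=[4.4800] v=[-2.2342]
Step 10: x=[4.2432] v=[-2.3678]
Step 11: x=[3.9963] v=[-2.4692]
Step 12: x=[3.7426] v=[-2.5369]
Step 13: x=[3.4856] v=[-2.5700]
Step 14: x=[3.2288] v=[-2.5680]
Step 15: x=[2.9757] v=[-2.5310]
Step 16: x=[2.7298] v=[-2.4595]
Step 17: x=[2.4944] v=[-2.3545]
Step 18: x=[2.2727] v=[-2.2174]
Step 19: x=[2.0677] v=[-2.0500]
Step 20: x=[1.8822] v=[-1.8547]
Step 21: x=[1.7188] v=[-1.6341]
Step 22: x=[1.5797] v=[-1.3912]
Step 23: x=[1.4668] v=[-1.1293]
Step 24: x=[1.3816] v=[-0.8521]
Step 25: x=[1.3253] v=[-0.5632]
Step 26: x=[1.2986] v=[-0.2667]
Step 27: x=[1.3020] v=[0.0335]
First v>=0 after going negative at step 27, time=2.7000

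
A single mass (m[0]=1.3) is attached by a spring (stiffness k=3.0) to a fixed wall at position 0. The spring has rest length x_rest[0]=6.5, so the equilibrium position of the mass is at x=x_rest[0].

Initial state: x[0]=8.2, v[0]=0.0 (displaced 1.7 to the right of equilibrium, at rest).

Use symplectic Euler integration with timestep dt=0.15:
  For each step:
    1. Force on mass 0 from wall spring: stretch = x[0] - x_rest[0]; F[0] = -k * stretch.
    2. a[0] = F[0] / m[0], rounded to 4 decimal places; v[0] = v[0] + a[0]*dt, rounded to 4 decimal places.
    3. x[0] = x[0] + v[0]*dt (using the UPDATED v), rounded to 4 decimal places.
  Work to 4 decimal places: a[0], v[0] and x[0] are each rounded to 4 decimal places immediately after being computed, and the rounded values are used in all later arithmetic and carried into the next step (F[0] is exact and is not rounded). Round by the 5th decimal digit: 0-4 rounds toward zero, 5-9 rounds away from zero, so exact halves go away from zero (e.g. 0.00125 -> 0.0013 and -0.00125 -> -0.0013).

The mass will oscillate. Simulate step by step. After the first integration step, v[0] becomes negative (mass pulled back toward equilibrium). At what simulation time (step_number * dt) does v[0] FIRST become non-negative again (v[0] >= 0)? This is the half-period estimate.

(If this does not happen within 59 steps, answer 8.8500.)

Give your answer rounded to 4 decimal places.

Answer: 2.1000

Derivation:
Step 0: x=[8.2000] v=[0.0000]
Step 1: x=[8.1117] v=[-0.5885]
Step 2: x=[7.9397] v=[-1.1464]
Step 3: x=[7.6930] v=[-1.6448]
Step 4: x=[7.3843] v=[-2.0578]
Step 5: x=[7.0297] v=[-2.3639]
Step 6: x=[6.6476] v=[-2.5473]
Step 7: x=[6.2578] v=[-2.5984]
Step 8: x=[5.8806] v=[-2.5146]
Step 9: x=[5.5356] v=[-2.3002]
Step 10: x=[5.2406] v=[-1.9664]
Step 11: x=[5.0110] v=[-1.5305]
Step 12: x=[4.8587] v=[-1.0151]
Step 13: x=[4.7917] v=[-0.4470]
Step 14: x=[4.8133] v=[0.1443]
First v>=0 after going negative at step 14, time=2.1000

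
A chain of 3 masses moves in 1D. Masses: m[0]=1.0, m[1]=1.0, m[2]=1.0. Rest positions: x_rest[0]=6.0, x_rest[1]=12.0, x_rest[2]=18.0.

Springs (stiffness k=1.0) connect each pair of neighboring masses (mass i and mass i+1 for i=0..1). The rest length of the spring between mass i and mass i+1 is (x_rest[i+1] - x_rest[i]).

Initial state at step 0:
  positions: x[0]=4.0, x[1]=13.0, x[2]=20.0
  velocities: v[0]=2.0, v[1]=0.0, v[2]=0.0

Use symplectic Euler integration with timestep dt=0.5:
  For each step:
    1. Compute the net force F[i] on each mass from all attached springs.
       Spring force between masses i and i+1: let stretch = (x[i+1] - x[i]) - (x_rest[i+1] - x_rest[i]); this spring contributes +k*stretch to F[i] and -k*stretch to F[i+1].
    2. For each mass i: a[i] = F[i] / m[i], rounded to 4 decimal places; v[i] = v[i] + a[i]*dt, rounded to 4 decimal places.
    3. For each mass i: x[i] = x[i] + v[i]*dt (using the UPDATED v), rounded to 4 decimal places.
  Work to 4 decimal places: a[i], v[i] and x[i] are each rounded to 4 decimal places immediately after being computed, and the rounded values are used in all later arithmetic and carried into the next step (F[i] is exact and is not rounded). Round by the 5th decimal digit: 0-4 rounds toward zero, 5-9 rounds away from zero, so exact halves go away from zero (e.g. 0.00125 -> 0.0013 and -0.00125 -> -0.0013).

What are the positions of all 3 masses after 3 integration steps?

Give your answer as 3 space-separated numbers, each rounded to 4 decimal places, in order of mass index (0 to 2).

Answer: 9.2344 12.4063 18.3594

Derivation:
Step 0: x=[4.0000 13.0000 20.0000] v=[2.0000 0.0000 0.0000]
Step 1: x=[5.7500 12.5000 19.7500] v=[3.5000 -1.0000 -0.5000]
Step 2: x=[7.6875 12.1250 19.1875] v=[3.8750 -0.7500 -1.1250]
Step 3: x=[9.2344 12.4063 18.3594] v=[3.0938 0.5625 -1.6563]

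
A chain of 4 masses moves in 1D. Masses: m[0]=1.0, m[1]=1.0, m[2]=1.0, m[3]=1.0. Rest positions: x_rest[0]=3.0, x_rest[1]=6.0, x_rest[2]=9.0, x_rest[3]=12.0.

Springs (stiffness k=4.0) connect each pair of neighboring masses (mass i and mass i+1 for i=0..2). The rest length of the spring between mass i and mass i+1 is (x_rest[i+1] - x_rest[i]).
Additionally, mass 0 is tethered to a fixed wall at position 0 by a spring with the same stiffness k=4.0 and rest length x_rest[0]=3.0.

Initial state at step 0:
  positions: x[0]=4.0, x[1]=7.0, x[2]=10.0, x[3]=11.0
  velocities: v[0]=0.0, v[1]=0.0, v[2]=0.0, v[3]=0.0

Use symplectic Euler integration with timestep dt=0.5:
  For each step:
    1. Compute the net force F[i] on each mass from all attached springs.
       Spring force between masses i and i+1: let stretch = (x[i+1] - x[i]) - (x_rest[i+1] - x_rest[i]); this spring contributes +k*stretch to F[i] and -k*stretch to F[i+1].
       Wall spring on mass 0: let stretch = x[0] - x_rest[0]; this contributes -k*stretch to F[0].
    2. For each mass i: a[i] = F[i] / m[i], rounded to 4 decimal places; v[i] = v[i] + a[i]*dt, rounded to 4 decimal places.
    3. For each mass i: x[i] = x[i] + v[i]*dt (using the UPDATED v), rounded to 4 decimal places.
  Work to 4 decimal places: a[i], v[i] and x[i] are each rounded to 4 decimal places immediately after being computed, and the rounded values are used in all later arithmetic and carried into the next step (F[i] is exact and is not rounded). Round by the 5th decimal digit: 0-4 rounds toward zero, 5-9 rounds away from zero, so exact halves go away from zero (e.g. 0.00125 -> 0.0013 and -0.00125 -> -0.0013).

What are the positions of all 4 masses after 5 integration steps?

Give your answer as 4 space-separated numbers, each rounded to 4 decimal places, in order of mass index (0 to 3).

Answer: 5.0000 6.0000 9.0000 11.0000

Derivation:
Step 0: x=[4.0000 7.0000 10.0000 11.0000] v=[0.0000 0.0000 0.0000 0.0000]
Step 1: x=[3.0000 7.0000 8.0000 13.0000] v=[-2.0000 0.0000 -4.0000 4.0000]
Step 2: x=[3.0000 4.0000 10.0000 13.0000] v=[0.0000 -6.0000 4.0000 0.0000]
Step 3: x=[1.0000 6.0000 9.0000 13.0000] v=[-4.0000 4.0000 -2.0000 0.0000]
Step 4: x=[3.0000 6.0000 9.0000 12.0000] v=[4.0000 0.0000 0.0000 -2.0000]
Step 5: x=[5.0000 6.0000 9.0000 11.0000] v=[4.0000 0.0000 0.0000 -2.0000]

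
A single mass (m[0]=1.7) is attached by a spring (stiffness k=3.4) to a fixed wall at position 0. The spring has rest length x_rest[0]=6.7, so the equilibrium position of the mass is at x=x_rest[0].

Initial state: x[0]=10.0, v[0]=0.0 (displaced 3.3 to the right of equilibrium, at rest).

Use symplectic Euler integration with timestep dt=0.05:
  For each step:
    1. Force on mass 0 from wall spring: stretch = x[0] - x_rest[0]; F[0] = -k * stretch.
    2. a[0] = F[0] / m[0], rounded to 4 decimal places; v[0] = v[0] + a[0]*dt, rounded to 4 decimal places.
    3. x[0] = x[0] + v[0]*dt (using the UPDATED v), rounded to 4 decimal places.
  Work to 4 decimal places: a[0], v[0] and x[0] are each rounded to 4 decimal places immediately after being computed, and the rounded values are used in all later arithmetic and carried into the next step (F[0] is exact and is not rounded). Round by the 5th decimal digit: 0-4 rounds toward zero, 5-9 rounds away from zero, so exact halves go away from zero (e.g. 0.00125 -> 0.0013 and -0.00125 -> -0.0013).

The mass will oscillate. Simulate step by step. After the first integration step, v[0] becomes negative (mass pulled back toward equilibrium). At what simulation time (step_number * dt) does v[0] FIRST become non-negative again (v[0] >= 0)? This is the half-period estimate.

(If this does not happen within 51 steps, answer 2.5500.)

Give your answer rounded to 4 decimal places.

Answer: 2.2500

Derivation:
Step 0: x=[10.0000] v=[0.0000]
Step 1: x=[9.9835] v=[-0.3300]
Step 2: x=[9.9506] v=[-0.6584]
Step 3: x=[9.9014] v=[-0.9835]
Step 4: x=[9.8362] v=[-1.3036]
Step 5: x=[9.7553] v=[-1.6172]
Step 6: x=[9.6592] v=[-1.9227]
Step 7: x=[9.5483] v=[-2.2186]
Step 8: x=[9.4231] v=[-2.5034]
Step 9: x=[9.2843] v=[-2.7757]
Step 10: x=[9.1326] v=[-3.0341]
Step 11: x=[8.9687] v=[-3.2774]
Step 12: x=[8.7935] v=[-3.5043]
Step 13: x=[8.6078] v=[-3.7137]
Step 14: x=[8.4126] v=[-3.9045]
Step 15: x=[8.2088] v=[-4.0758]
Step 16: x=[7.9975] v=[-4.2267]
Step 17: x=[7.7797] v=[-4.3565]
Step 18: x=[7.5565] v=[-4.4645]
Step 19: x=[7.3290] v=[-4.5502]
Step 20: x=[7.0983] v=[-4.6131]
Step 21: x=[6.8657] v=[-4.6529]
Step 22: x=[6.6322] v=[-4.6695]
Step 23: x=[6.3991] v=[-4.6627]
Step 24: x=[6.1675] v=[-4.6326]
Step 25: x=[5.9385] v=[-4.5794]
Step 26: x=[5.7133] v=[-4.5033]
Step 27: x=[5.4931] v=[-4.4046]
Step 28: x=[5.2789] v=[-4.2839]
Step 29: x=[5.0718] v=[-4.1418]
Step 30: x=[4.8729] v=[-3.9790]
Step 31: x=[4.6831] v=[-3.7963]
Step 32: x=[4.5034] v=[-3.5946]
Step 33: x=[4.3347] v=[-3.3749]
Step 34: x=[4.1778] v=[-3.1384]
Step 35: x=[4.0335] v=[-2.8862]
Step 36: x=[3.9025] v=[-2.6196]
Step 37: x=[3.7855] v=[-2.3399]
Step 38: x=[3.6831] v=[-2.0485]
Step 39: x=[3.5958] v=[-1.7468]
Step 40: x=[3.5240] v=[-1.4364]
Step 41: x=[3.4681] v=[-1.1188]
Step 42: x=[3.4283] v=[-0.7956]
Step 43: x=[3.4049] v=[-0.4684]
Step 44: x=[3.3980] v=[-0.1389]
Step 45: x=[3.4076] v=[0.1913]
First v>=0 after going negative at step 45, time=2.2500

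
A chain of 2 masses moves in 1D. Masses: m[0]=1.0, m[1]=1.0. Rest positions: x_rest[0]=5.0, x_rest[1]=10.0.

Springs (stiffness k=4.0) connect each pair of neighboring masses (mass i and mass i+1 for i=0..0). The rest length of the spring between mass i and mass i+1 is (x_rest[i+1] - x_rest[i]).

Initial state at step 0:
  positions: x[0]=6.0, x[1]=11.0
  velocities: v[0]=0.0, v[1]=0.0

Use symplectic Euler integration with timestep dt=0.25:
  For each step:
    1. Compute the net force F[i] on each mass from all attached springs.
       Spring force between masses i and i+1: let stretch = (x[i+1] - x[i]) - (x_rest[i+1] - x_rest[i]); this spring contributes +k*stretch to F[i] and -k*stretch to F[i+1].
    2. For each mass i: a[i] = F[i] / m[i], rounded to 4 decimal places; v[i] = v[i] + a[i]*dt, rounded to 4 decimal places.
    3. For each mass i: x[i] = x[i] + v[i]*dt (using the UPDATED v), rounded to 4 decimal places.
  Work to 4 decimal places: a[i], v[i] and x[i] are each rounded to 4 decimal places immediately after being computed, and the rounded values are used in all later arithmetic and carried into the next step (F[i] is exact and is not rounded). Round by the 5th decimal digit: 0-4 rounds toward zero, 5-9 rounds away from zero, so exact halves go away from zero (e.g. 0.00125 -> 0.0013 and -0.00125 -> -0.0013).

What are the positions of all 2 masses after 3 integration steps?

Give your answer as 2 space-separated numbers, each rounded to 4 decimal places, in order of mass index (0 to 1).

Step 0: x=[6.0000 11.0000] v=[0.0000 0.0000]
Step 1: x=[6.0000 11.0000] v=[0.0000 0.0000]
Step 2: x=[6.0000 11.0000] v=[0.0000 0.0000]
Step 3: x=[6.0000 11.0000] v=[0.0000 0.0000]

Answer: 6.0000 11.0000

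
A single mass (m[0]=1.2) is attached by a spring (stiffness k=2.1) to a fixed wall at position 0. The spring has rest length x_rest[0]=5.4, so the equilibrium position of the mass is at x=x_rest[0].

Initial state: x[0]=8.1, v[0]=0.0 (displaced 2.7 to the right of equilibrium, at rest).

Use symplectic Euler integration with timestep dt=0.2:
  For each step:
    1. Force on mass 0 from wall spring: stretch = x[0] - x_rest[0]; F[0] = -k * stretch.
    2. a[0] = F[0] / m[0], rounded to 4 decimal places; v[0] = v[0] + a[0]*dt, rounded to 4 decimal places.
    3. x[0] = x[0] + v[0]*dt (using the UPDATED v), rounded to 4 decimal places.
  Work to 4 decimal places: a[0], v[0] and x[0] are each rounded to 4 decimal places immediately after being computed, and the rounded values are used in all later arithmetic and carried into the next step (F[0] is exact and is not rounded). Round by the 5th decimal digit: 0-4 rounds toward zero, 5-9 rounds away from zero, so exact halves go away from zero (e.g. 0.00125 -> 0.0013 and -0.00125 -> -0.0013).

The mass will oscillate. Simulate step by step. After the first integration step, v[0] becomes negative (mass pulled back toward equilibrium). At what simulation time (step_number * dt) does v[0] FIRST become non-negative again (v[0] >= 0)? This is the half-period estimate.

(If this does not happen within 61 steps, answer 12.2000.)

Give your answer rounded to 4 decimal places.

Answer: 2.4000

Derivation:
Step 0: x=[8.1000] v=[0.0000]
Step 1: x=[7.9110] v=[-0.9450]
Step 2: x=[7.5462] v=[-1.8239]
Step 3: x=[7.0312] v=[-2.5751]
Step 4: x=[6.4020] v=[-3.1460]
Step 5: x=[5.7027] v=[-3.4967]
Step 6: x=[4.9822] v=[-3.6026]
Step 7: x=[4.2909] v=[-3.4564]
Step 8: x=[3.6773] v=[-3.0682]
Step 9: x=[3.1842] v=[-2.4653]
Step 10: x=[2.8462] v=[-1.6898]
Step 11: x=[2.6870] v=[-0.7960]
Step 12: x=[2.7177] v=[0.1536]
First v>=0 after going negative at step 12, time=2.4000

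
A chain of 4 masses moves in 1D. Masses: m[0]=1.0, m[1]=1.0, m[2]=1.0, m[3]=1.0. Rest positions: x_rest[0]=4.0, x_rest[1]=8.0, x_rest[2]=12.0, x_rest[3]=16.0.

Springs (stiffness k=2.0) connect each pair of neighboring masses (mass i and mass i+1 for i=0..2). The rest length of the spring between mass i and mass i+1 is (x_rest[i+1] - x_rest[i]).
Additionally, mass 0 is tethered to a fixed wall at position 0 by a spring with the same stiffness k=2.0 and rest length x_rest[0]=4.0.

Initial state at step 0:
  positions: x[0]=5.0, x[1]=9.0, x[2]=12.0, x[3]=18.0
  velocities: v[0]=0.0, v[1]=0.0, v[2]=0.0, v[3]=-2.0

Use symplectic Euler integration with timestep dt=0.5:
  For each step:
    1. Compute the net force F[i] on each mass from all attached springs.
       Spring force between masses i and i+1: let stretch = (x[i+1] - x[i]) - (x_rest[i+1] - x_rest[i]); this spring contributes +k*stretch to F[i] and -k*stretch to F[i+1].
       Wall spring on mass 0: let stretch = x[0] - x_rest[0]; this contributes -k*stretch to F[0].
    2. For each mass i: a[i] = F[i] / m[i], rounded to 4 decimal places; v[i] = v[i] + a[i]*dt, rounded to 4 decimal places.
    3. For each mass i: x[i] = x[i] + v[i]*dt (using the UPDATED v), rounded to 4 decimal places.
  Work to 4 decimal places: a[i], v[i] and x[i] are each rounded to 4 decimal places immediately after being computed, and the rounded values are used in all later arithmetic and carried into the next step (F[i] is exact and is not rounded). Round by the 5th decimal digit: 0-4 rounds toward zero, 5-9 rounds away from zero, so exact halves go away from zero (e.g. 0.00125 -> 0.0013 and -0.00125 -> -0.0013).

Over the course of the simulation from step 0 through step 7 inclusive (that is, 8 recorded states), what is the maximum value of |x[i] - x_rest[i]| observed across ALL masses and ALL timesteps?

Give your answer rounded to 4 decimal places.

Answer: 2.4218

Derivation:
Step 0: x=[5.0000 9.0000 12.0000 18.0000] v=[0.0000 0.0000 0.0000 -2.0000]
Step 1: x=[4.5000 8.5000 13.5000 16.0000] v=[-1.0000 -1.0000 3.0000 -4.0000]
Step 2: x=[3.7500 8.5000 13.7500 14.7500] v=[-1.5000 0.0000 0.5000 -2.5000]
Step 3: x=[3.5000 8.7500 11.8750 15.0000] v=[-0.5000 0.5000 -3.7500 0.5000]
Step 4: x=[4.1250 7.9375 10.0000 15.6875] v=[1.2500 -1.6250 -3.7500 1.3750]
Step 5: x=[4.5938 6.2500 9.9375 15.5313] v=[0.9375 -3.3750 -0.1250 -0.3125]
Step 6: x=[3.5938 5.5782 10.8282 14.5782] v=[-2.0001 -1.3437 1.7813 -1.9063]
Step 7: x=[1.7891 6.5392 10.9689 13.7501] v=[-3.6095 1.9219 0.2813 -1.6563]
Max displacement = 2.4218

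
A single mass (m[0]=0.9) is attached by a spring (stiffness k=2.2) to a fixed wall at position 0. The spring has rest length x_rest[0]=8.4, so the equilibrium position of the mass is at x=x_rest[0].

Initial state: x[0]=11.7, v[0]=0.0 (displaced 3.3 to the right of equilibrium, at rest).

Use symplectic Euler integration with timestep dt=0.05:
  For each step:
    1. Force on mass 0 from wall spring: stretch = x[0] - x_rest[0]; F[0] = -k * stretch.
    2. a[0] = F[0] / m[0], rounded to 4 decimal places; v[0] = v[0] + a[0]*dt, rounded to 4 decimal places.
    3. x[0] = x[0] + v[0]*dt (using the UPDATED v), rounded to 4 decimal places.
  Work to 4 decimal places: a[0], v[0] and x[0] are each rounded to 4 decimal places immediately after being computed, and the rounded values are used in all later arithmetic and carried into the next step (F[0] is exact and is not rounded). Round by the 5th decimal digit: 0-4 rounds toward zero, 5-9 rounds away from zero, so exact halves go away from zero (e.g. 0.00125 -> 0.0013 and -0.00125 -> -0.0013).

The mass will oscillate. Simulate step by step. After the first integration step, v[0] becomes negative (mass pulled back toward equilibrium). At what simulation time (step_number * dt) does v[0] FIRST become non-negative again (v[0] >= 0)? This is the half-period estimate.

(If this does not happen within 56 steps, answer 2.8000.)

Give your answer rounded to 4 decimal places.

Answer: 2.0500

Derivation:
Step 0: x=[11.7000] v=[0.0000]
Step 1: x=[11.6798] v=[-0.4033]
Step 2: x=[11.6396] v=[-0.8042]
Step 3: x=[11.5796] v=[-1.2002]
Step 4: x=[11.5002] v=[-1.5888]
Step 5: x=[11.4018] v=[-1.9677]
Step 6: x=[11.2851] v=[-2.3346]
Step 7: x=[11.1507] v=[-2.6872]
Step 8: x=[10.9995] v=[-3.0234]
Step 9: x=[10.8324] v=[-3.3411]
Step 10: x=[10.6505] v=[-3.6384]
Step 11: x=[10.4548] v=[-3.9135]
Step 12: x=[10.2466] v=[-4.1646]
Step 13: x=[10.0271] v=[-4.3903]
Step 14: x=[9.7976] v=[-4.5892]
Step 15: x=[9.5596] v=[-4.7600]
Step 16: x=[9.3145] v=[-4.9017]
Step 17: x=[9.0638] v=[-5.0135]
Step 18: x=[8.8091] v=[-5.0946]
Step 19: x=[8.5519] v=[-5.1446]
Step 20: x=[8.2937] v=[-5.1632]
Step 21: x=[8.0362] v=[-5.1502]
Step 22: x=[7.7809] v=[-5.1057]
Step 23: x=[7.5294] v=[-5.0300]
Step 24: x=[7.2832] v=[-4.9236]
Step 25: x=[7.0438] v=[-4.7871]
Step 26: x=[6.8127] v=[-4.6213]
Step 27: x=[6.5913] v=[-4.4273]
Step 28: x=[6.3810] v=[-4.2062]
Step 29: x=[6.1830] v=[-3.9594]
Step 30: x=[5.9986] v=[-3.6884]
Step 31: x=[5.8289] v=[-3.3949]
Step 32: x=[5.6749] v=[-3.0807]
Step 33: x=[5.5375] v=[-2.7476]
Step 34: x=[5.4176] v=[-2.3977]
Step 35: x=[5.3159] v=[-2.0332]
Step 36: x=[5.2331] v=[-1.6563]
Step 37: x=[5.1696] v=[-1.2692]
Step 38: x=[5.1259] v=[-0.8744]
Step 39: x=[5.1022] v=[-0.4742]
Step 40: x=[5.0986] v=[-0.0711]
Step 41: x=[5.1152] v=[0.3324]
First v>=0 after going negative at step 41, time=2.0500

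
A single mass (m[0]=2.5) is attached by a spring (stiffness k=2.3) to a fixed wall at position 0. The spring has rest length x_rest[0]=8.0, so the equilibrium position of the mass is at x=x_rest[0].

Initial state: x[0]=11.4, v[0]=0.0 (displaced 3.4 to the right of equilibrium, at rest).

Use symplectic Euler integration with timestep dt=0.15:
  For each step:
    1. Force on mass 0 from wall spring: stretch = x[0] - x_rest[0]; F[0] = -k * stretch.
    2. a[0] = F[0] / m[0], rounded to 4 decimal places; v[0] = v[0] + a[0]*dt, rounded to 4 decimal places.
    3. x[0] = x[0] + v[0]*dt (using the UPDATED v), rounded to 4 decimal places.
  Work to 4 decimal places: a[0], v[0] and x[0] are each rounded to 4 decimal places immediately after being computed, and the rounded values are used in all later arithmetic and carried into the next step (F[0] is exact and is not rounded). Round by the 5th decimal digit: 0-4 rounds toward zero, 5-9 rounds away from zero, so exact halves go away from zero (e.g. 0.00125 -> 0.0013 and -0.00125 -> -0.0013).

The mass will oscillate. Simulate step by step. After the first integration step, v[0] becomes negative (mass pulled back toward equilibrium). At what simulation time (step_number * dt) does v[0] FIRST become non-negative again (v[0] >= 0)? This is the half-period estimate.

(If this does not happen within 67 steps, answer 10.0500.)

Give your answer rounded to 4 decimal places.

Step 0: x=[11.4000] v=[0.0000]
Step 1: x=[11.3296] v=[-0.4692]
Step 2: x=[11.1903] v=[-0.9287]
Step 3: x=[10.9850] v=[-1.3690]
Step 4: x=[10.7179] v=[-1.7809]
Step 5: x=[10.3945] v=[-2.1560]
Step 6: x=[10.0215] v=[-2.4864]
Step 7: x=[9.6067] v=[-2.7654]
Step 8: x=[9.1586] v=[-2.9871]
Step 9: x=[8.6866] v=[-3.1470]
Step 10: x=[8.2003] v=[-3.2418]
Step 11: x=[7.7099] v=[-3.2694]
Step 12: x=[7.2255] v=[-3.2294]
Step 13: x=[6.7571] v=[-3.1225]
Step 14: x=[6.3145] v=[-2.9510]
Step 15: x=[5.9067] v=[-2.7184]
Step 16: x=[5.5423] v=[-2.4295]
Step 17: x=[5.2288] v=[-2.0903]
Step 18: x=[4.9726] v=[-1.7079]
Step 19: x=[4.7791] v=[-1.2901]
Step 20: x=[4.6523] v=[-0.8456]
Step 21: x=[4.5948] v=[-0.3836]
Step 22: x=[4.6077] v=[0.0863]
First v>=0 after going negative at step 22, time=3.3000

Answer: 3.3000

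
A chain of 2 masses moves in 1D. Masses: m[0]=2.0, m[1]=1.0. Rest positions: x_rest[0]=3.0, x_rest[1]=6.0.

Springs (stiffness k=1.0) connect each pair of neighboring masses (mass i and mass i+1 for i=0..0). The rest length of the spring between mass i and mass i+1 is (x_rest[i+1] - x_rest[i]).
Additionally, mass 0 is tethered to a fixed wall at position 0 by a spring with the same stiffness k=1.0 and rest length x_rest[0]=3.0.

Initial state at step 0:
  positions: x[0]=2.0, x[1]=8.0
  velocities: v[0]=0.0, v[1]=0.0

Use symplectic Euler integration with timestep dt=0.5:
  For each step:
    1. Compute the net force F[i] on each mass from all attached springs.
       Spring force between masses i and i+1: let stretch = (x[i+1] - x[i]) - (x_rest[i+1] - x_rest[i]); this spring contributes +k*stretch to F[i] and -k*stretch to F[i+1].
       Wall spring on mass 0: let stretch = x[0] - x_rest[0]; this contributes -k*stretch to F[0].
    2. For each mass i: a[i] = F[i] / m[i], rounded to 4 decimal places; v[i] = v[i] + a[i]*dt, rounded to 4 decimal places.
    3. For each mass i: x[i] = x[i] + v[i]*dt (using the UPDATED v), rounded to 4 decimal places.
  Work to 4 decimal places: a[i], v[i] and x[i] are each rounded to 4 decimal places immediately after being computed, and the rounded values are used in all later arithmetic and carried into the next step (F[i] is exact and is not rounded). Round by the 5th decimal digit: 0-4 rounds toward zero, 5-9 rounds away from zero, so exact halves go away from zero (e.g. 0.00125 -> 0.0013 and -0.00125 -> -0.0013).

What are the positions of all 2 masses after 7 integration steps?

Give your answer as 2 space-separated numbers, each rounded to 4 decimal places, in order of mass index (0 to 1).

Step 0: x=[2.0000 8.0000] v=[0.0000 0.0000]
Step 1: x=[2.5000 7.2500] v=[1.0000 -1.5000]
Step 2: x=[3.2813 6.0625] v=[1.5625 -2.3750]
Step 3: x=[4.0001 4.9297] v=[1.4375 -2.2656]
Step 4: x=[4.3351 4.3145] v=[0.6699 -1.2304]
Step 5: x=[4.1256 4.4545] v=[-0.4191 0.2799]
Step 6: x=[3.4415 5.2623] v=[-1.3683 1.6155]
Step 7: x=[2.5548 6.3649] v=[-1.7735 2.2051]

Answer: 2.5548 6.3649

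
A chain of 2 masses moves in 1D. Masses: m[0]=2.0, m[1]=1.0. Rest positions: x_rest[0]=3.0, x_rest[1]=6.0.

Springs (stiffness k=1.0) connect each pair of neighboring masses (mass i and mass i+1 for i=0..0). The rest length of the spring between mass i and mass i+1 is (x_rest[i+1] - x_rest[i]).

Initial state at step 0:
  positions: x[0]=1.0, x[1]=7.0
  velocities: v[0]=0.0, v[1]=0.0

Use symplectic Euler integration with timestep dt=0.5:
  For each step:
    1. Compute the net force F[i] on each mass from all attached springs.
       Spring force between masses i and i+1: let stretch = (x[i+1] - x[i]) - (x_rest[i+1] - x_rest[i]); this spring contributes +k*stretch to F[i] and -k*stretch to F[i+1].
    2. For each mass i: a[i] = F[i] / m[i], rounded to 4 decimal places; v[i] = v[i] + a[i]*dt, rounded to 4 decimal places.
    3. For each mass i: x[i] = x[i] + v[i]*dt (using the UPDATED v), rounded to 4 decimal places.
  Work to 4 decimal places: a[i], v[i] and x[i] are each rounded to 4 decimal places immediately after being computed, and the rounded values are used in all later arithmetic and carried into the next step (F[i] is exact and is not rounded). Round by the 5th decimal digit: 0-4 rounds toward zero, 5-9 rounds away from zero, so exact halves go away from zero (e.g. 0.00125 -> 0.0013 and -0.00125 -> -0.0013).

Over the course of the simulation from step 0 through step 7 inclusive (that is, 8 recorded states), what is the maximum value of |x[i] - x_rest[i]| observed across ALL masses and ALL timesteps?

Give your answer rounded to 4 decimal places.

Answer: 3.0182

Derivation:
Step 0: x=[1.0000 7.0000] v=[0.0000 0.0000]
Step 1: x=[1.3750 6.2500] v=[0.7500 -1.5000]
Step 2: x=[1.9844 5.0313] v=[1.2188 -2.4375]
Step 3: x=[2.5997 3.8008] v=[1.2306 -2.4610]
Step 4: x=[2.9902 3.0200] v=[0.7809 -1.5616]
Step 5: x=[3.0094 2.9818] v=[0.0384 -0.0765]
Step 6: x=[2.6502 3.7005] v=[-0.7185 1.4373]
Step 7: x=[2.0472 4.9066] v=[-1.2060 2.4122]
Max displacement = 3.0182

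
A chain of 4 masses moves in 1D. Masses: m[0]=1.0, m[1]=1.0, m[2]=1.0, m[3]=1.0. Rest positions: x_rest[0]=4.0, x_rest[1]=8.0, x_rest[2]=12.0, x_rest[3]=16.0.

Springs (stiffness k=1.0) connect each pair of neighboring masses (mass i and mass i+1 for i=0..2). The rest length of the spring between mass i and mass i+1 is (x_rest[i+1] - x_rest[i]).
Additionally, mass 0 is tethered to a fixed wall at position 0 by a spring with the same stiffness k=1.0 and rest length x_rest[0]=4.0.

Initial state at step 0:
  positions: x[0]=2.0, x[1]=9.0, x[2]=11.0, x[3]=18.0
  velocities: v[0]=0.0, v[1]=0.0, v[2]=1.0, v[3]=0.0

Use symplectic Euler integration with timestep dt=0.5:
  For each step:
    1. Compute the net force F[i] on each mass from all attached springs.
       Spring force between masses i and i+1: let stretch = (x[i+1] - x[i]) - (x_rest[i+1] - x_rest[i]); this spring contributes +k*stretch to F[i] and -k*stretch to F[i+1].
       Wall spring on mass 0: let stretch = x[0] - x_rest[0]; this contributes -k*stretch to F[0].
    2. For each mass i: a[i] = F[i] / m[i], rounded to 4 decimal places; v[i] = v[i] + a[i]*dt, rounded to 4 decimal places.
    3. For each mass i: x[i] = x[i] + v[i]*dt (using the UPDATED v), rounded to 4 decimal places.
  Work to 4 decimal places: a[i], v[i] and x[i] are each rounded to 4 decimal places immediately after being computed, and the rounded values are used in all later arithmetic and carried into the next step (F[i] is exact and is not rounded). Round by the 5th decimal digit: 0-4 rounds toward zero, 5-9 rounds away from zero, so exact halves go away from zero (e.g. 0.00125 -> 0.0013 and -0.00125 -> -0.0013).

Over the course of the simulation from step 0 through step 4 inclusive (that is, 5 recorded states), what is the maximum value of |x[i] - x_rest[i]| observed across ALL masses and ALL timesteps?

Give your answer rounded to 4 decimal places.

Step 0: x=[2.0000 9.0000 11.0000 18.0000] v=[0.0000 0.0000 1.0000 0.0000]
Step 1: x=[3.2500 7.7500 12.7500 17.2500] v=[2.5000 -2.5000 3.5000 -1.5000]
Step 2: x=[4.8125 6.6250 14.3750 16.3750] v=[3.1250 -2.2500 3.2500 -1.7500]
Step 3: x=[5.6250 6.9844 14.5625 16.0000] v=[1.6250 0.7188 0.3750 -0.7500]
Step 4: x=[5.3711 8.8985 13.2149 16.2657] v=[-0.5078 3.8282 -2.6953 0.5313]
Max displacement = 2.5625

Answer: 2.5625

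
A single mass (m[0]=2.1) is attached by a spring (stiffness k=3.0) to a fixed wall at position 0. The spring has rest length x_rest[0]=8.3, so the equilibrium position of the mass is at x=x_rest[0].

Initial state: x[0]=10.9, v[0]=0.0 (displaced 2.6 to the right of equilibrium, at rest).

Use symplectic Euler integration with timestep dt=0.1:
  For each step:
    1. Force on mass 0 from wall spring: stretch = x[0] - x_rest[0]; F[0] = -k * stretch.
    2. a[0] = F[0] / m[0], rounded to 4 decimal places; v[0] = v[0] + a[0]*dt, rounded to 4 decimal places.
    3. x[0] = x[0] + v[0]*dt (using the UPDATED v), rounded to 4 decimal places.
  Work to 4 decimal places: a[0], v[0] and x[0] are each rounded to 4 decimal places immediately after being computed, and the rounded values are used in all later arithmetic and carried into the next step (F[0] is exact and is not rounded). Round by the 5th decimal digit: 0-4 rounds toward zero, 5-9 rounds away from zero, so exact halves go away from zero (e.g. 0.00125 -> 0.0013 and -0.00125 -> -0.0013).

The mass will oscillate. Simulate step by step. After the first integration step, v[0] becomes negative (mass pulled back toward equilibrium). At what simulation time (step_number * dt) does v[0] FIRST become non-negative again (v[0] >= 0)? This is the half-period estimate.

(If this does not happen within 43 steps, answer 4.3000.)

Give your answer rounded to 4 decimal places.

Step 0: x=[10.9000] v=[0.0000]
Step 1: x=[10.8629] v=[-0.3714]
Step 2: x=[10.7892] v=[-0.7375]
Step 3: x=[10.6799] v=[-1.0931]
Step 4: x=[10.5366] v=[-1.4331]
Step 5: x=[10.3613] v=[-1.7526]
Step 6: x=[10.1566] v=[-2.0471]
Step 7: x=[9.9254] v=[-2.3123]
Step 8: x=[9.6710] v=[-2.5445]
Step 9: x=[9.3970] v=[-2.7404]
Step 10: x=[9.1073] v=[-2.8971]
Step 11: x=[8.8061] v=[-3.0124]
Step 12: x=[8.4976] v=[-3.0847]
Step 13: x=[8.1863] v=[-3.1129]
Step 14: x=[7.8766] v=[-3.0967]
Step 15: x=[7.5730] v=[-3.0362]
Step 16: x=[7.2798] v=[-2.9323]
Step 17: x=[7.0011] v=[-2.7866]
Step 18: x=[6.7410] v=[-2.6010]
Step 19: x=[6.5032] v=[-2.3783]
Step 20: x=[6.2910] v=[-2.1216]
Step 21: x=[6.1075] v=[-1.8346]
Step 22: x=[5.9554] v=[-1.5214]
Step 23: x=[5.8368] v=[-1.1865]
Step 24: x=[5.7533] v=[-0.8346]
Step 25: x=[5.7062] v=[-0.4708]
Step 26: x=[5.6962] v=[-0.1003]
Step 27: x=[5.7234] v=[0.2717]
First v>=0 after going negative at step 27, time=2.7000

Answer: 2.7000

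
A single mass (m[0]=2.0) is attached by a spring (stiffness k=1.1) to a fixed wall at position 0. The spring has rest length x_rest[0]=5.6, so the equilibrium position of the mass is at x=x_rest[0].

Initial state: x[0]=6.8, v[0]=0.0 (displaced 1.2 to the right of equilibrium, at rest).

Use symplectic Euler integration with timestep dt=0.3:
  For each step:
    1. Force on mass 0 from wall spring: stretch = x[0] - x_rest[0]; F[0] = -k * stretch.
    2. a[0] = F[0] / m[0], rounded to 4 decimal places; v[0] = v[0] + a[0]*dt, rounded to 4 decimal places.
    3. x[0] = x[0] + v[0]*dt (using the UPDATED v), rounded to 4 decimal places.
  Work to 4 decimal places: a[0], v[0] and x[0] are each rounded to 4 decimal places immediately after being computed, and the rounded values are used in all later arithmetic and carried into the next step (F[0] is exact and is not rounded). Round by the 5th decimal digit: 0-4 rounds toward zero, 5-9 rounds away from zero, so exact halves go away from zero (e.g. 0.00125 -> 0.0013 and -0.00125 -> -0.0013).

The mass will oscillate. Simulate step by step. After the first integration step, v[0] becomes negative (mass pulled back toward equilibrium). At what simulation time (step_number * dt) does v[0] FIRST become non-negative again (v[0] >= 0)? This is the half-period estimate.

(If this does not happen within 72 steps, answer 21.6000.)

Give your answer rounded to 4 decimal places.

Answer: 4.5000

Derivation:
Step 0: x=[6.8000] v=[0.0000]
Step 1: x=[6.7406] v=[-0.1980]
Step 2: x=[6.6247] v=[-0.3862]
Step 3: x=[6.4581] v=[-0.5553]
Step 4: x=[6.2490] v=[-0.6969]
Step 5: x=[6.0078] v=[-0.8040]
Step 6: x=[5.7464] v=[-0.8713]
Step 7: x=[5.4778] v=[-0.8955]
Step 8: x=[5.2152] v=[-0.8753]
Step 9: x=[4.9717] v=[-0.8118]
Step 10: x=[4.7593] v=[-0.7081]
Step 11: x=[4.5885] v=[-0.5694]
Step 12: x=[4.4678] v=[-0.4025]
Step 13: x=[4.4031] v=[-0.2157]
Step 14: x=[4.3976] v=[-0.0182]
Step 15: x=[4.4517] v=[0.1802]
First v>=0 after going negative at step 15, time=4.5000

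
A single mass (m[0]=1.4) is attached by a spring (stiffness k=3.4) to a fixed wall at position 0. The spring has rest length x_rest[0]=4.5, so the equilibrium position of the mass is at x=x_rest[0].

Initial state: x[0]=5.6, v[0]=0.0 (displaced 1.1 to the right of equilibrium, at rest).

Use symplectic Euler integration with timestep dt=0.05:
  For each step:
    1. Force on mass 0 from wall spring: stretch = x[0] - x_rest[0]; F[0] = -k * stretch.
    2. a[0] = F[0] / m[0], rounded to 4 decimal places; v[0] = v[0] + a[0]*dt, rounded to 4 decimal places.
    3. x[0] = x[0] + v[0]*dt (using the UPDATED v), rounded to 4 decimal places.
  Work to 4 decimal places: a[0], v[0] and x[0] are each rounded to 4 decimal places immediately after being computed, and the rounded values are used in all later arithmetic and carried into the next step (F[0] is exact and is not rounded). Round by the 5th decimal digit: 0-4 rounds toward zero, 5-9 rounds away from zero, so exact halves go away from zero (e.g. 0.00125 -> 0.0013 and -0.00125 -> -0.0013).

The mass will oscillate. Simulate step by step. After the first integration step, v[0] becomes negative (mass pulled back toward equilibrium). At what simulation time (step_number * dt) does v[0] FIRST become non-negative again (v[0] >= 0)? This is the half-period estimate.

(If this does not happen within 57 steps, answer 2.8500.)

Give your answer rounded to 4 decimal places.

Answer: 2.0500

Derivation:
Step 0: x=[5.6000] v=[0.0000]
Step 1: x=[5.5933] v=[-0.1336]
Step 2: x=[5.5800] v=[-0.2664]
Step 3: x=[5.5601] v=[-0.3975]
Step 4: x=[5.5338] v=[-0.5262]
Step 5: x=[5.5012] v=[-0.6517]
Step 6: x=[5.4625] v=[-0.7733]
Step 7: x=[5.4180] v=[-0.8902]
Step 8: x=[5.3679] v=[-1.0017]
Step 9: x=[5.3125] v=[-1.1071]
Step 10: x=[5.2522] v=[-1.2058]
Step 11: x=[5.1873] v=[-1.2971]
Step 12: x=[5.1183] v=[-1.3806]
Step 13: x=[5.0455] v=[-1.4557]
Step 14: x=[4.9694] v=[-1.5219]
Step 15: x=[4.8905] v=[-1.5789]
Step 16: x=[4.8092] v=[-1.6263]
Step 17: x=[4.7260] v=[-1.6638]
Step 18: x=[4.6414] v=[-1.6912]
Step 19: x=[4.5560] v=[-1.7084]
Step 20: x=[4.4702] v=[-1.7152]
Step 21: x=[4.3846] v=[-1.7116]
Step 22: x=[4.2997] v=[-1.6976]
Step 23: x=[4.2160] v=[-1.6733]
Step 24: x=[4.1341] v=[-1.6388]
Step 25: x=[4.0544] v=[-1.5944]
Step 26: x=[3.9774] v=[-1.5403]
Step 27: x=[3.9036] v=[-1.4768]
Step 28: x=[3.8334] v=[-1.4044]
Step 29: x=[3.7672] v=[-1.3235]
Step 30: x=[3.7055] v=[-1.2345]
Step 31: x=[3.6486] v=[-1.1380]
Step 32: x=[3.5969] v=[-1.0346]
Step 33: x=[3.5507] v=[-0.9249]
Step 34: x=[3.5102] v=[-0.8096]
Step 35: x=[3.4757] v=[-0.6894]
Step 36: x=[3.4475] v=[-0.5650]
Step 37: x=[3.4256] v=[-0.4372]
Step 38: x=[3.4103] v=[-0.3067]
Step 39: x=[3.4016] v=[-0.1744]
Step 40: x=[3.3996] v=[-0.0410]
Step 41: x=[3.4042] v=[0.0926]
First v>=0 after going negative at step 41, time=2.0500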